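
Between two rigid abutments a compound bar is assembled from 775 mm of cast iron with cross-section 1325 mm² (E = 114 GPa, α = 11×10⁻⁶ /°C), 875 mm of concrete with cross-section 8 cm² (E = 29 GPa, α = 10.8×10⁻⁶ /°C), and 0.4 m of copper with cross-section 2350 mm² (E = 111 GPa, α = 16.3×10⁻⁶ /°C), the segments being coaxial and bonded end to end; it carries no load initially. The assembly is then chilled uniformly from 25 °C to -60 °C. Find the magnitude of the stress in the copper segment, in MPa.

σ ≈ 20 MPa (tensile)

Free thermal contraction of the whole bar: Σ αᵢΔT Lᵢ = 11×10⁻⁶×85×775 + 10.8×10⁻⁶×85×875 + 16.3×10⁻⁶×85×400 = 2.082 mm.
Since the ends are fixed, an axial force P builds up, equal in every segment, with P · Σ Lᵢ/(AᵢEᵢ) = δ_free.
Σ Lᵢ/(AᵢEᵢ) = 775/(1325×114×10³) + 875/(800×29×10³) + 400/(2350×111×10³) = 4.438×10⁻⁵ mm/N.
P = 2.082 / 4.438×10⁻⁵ = 46920 N = 46.92 kN, tensile.
σ_{copper} = P / A = 46920 / 2350 = 19.96 MPa.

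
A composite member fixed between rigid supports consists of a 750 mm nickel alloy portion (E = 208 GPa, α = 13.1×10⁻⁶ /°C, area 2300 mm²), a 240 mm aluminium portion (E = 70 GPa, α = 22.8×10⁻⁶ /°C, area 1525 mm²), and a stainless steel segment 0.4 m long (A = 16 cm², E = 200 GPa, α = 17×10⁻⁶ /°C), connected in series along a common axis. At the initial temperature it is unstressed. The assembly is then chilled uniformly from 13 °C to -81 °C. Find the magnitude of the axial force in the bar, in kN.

P ≈ 410 kN (tensile)

If the supports were absent, the total length change would be Σ αᵢΔT Lᵢ = 13.1×10⁻⁶×94×750 + 22.8×10⁻⁶×94×240 + 17×10⁻⁶×94×400 = 2.077 mm.
Since the ends are fixed, an axial force P builds up, equal in every segment, with P · Σ Lᵢ/(AᵢEᵢ) = δ_free.
Σ Lᵢ/(AᵢEᵢ) = 750/(2300×208×10³) + 240/(1525×70×10³) + 400/(1600×200×10³) = 5.066×10⁻⁶ mm/N.
Hence P = δ_free / Σ(L/AE) = 2.077/5.066×10⁻⁶ = 410 kN (tensile).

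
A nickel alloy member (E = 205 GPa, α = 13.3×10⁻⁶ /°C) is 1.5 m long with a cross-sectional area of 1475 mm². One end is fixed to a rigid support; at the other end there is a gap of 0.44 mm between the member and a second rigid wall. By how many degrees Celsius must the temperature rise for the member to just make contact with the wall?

ΔT ≈ 22.1 °C

Contact occurs when the free expansion equals the gap: αΔT L = 0.44 mm.
So ΔT = g/(αL) = 0.44/(13.3×10⁻⁶ × 1500) = 22.06 °C.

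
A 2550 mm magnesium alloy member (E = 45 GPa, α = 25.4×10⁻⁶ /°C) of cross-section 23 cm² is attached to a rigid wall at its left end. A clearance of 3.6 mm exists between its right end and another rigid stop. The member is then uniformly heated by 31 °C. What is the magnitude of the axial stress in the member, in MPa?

σ ≈ 0 MPa

If the wall were absent the member would grow by αΔT L = 25.4×10⁻⁶ × 31 × 2550 = 2.008 mm.
This is smaller than the 3.6 mm clearance, so the member expands freely without reaching the stop — the stress is zero.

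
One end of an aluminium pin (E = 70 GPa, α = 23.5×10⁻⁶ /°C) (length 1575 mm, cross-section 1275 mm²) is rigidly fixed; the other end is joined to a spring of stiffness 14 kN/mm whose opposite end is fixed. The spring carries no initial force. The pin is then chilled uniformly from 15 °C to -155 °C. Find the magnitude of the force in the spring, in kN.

P ≈ 70.6 kN

Free thermal contraction: δ_free = αΔT L = 23.5×10⁻⁶ × 170 × 1575 = 6.292 mm.
Let P be the tensile force in the spring. The pin extends elastically by PL/(AE) and the spring stretches by P/k; together these equal δ_free.
P [ L/(AE) + 1/k ] = δ_free → P [ 1575/(1275×70×10³) + 1/(14×10³) ] = 6.292.
P = 6.292 / 8.908×10⁻⁵ = 70640 N.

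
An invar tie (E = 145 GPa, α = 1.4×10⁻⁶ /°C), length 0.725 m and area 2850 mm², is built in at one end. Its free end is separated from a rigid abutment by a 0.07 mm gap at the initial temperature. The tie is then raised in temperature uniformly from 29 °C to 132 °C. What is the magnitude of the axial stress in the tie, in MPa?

Free thermal elongation = αΔT L = 1.4×10⁻⁶ × 103 × 725 = 0.1045 mm.
The gap closes (δ_free > 0.07 mm) and the wall then resists a further 0.1045 − 0.07 = 0.03454 mm of expansion.
That suppressed elongation corresponds to σ = E·Δ/L = 145×10³ × 0.03454/725 = 6.909 MPa.

σ ≈ 6.91 MPa (compressive)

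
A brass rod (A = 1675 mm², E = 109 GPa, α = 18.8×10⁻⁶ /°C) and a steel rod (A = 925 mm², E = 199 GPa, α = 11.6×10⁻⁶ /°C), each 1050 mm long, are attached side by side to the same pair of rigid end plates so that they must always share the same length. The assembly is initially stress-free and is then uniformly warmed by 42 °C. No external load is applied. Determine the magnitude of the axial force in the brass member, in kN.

P ≈ 27.7 kN (compressive in the brass)

Equilibrium of a rigid end plate with no external load gives equal and opposite internal forces ±P in the two members. Since α_{brass} > α_{steel}, heating drives the brass into compression and the steel into tension.
Compatibility of the two members (thermal + elastic change equal): (α₁ − α₂)ΔT = P·[1/(A₁E₁) + 1/(A₂E₂)].
|α₁ − α₂|·ΔT = 7.2×10⁻⁶ × 42 = 0.0003024.
1/(A₁E₁) + 1/(A₂E₂) = 1/(1675×109×10³) + 1/(925×199×10³) = 1.091×10⁻⁸ N⁻¹.
So P = 0.0003024 / 1.091×10⁻⁸ = 27.72 kN.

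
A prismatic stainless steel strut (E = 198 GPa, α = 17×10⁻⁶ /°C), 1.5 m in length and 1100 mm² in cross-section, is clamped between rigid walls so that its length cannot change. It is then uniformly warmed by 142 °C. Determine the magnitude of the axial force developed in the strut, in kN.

P ≈ 526 kN (compressive)

The ends cannot move, so σ = EαΔT = 198×10³ × 17×10⁻⁶ × 142 = 478 MPa.
Then P = σA = 478 × 1100 mm² = 525.8 kN, compressive.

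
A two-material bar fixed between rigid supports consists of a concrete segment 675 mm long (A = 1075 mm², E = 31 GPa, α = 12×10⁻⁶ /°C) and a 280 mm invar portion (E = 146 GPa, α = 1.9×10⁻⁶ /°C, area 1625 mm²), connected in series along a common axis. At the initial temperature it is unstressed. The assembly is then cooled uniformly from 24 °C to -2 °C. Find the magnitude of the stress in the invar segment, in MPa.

With the walls removed the bar would change length by δ_free = Σ αᵢΔT Lᵢ = 12×10⁻⁶×26×675 + 1.9×10⁻⁶×26×280 = 0.2244 mm.
The walls prevent any net length change, so an axial force P (same in every segment) develops. Compatibility: P · Σ Lᵢ/(AᵢEᵢ) = δ_free.
The series flexibility is Σ Lᵢ/(AᵢEᵢ) = 675/(1075×31×10³) + 280/(1625×146×10³) = 2.144×10⁻⁵ mm/N.
So P = 0.2244 / 2.144×10⁻⁵ = 10.47 kN, tensile.
σ_{invar} = P / A = 10470 / 1625 = 6.443 MPa.

σ ≈ 6.44 MPa (tensile)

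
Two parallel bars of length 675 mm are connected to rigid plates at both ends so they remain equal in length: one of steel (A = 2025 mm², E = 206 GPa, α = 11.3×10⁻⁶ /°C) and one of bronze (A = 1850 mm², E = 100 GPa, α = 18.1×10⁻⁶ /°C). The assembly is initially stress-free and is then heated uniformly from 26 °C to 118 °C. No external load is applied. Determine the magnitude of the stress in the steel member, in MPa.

σ ≈ 39.6 MPa (tensile)

Equilibrium of a rigid end plate with no external load gives equal and opposite internal forces ±P in the two members. Since α_{bronze} > α_{steel}, heating drives the bronze into compression and the steel into tension.
Setting the final lengths equal and cancelling L: (α₁ − α₂)ΔT = P/(A₁E₁) + P/(A₂E₂).
|α₁ − α₂|·ΔT = 6.8×10⁻⁶ × 92 = 0.0006256.
1/(A₁E₁) + 1/(A₂E₂) = 1/(2025×206×10³) + 1/(1850×100×10³) = 7.803×10⁻⁹ N⁻¹.
So P = 0.0006256 / 7.803×10⁻⁹ = 80.18 kN.
σ_{steel} = P/A₁ = 80180/2025 = 39.59 MPa, tensile.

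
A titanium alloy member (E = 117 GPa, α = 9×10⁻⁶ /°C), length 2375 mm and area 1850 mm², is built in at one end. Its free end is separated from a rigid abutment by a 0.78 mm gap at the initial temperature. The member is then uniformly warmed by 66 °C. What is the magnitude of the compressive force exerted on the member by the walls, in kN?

P ≈ 57.5 kN

If the wall were absent the member would grow by αΔT L = 9×10⁻⁶ × 66 × 2375 = 1.411 mm.
The gap closes (δ_free > 0.78 mm) and the wall then resists a further 1.411 − 0.78 = 0.6307 mm of expansion.
That suppressed elongation corresponds to σ = E·Δ/L = 117×10³ × 0.6307/2375 = 31.07 MPa.
P = σA = 31.07 × 1850 = 57.48 kN.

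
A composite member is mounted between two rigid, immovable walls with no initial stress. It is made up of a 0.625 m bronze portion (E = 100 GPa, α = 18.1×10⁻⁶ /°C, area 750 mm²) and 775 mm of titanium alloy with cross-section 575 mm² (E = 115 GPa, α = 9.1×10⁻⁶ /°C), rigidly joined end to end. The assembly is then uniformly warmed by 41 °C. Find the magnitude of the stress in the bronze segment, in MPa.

σ ≈ 50.1 MPa (compressive)

Free thermal expansion of the whole bar: Σ αᵢΔT Lᵢ = 18.1×10⁻⁶×41×625 + 9.1×10⁻⁶×41×775 = 0.753 mm.
The rigid supports impose zero overall length change; the single axial force P common to all segments must satisfy P Σ Lᵢ/(AᵢEᵢ) = δ_free.
The series flexibility is Σ Lᵢ/(AᵢEᵢ) = 625/(750×100×10³) + 775/(575×115×10³) = 2.005×10⁻⁵ mm/N.
So P = 0.753 / 2.005×10⁻⁵ = 37.55 kN, compressive.
σ_{bronze} = P / A = 37550 / 750 = 50.06 MPa.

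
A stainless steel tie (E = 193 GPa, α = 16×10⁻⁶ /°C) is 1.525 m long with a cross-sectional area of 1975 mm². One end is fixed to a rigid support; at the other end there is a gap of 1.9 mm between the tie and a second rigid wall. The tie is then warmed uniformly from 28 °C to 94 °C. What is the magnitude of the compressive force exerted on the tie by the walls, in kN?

Unrestrained expansion: δ_free = αΔT L = 16×10⁻⁶ × 66 × 1525 = 1.61 mm.
Since δ_free = 1.61 mm is less than the 1.9 mm gap, the tie never touches the wall. No axial force develops.

P ≈ 0 kN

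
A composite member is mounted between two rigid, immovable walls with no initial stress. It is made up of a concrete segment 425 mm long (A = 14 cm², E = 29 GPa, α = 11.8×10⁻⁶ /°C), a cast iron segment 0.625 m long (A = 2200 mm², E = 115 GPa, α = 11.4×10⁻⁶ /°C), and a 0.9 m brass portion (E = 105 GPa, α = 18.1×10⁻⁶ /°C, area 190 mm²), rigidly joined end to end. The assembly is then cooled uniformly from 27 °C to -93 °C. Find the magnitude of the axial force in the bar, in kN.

With the walls removed the bar would change length by δ_free = Σ αᵢΔT Lᵢ = 11.8×10⁻⁶×120×425 + 11.4×10⁻⁶×120×625 + 18.1×10⁻⁶×120×900 = 3.412 mm.
The rigid supports impose zero overall length change; the single axial force P common to all segments must satisfy P Σ Lᵢ/(AᵢEᵢ) = δ_free.
Σ Lᵢ/(AᵢEᵢ) = 425/(1400×29×10³) + 625/(2200×115×10³) + 900/(190×105×10³) = 5.805×10⁻⁵ mm/N.
So P = 3.412 / 5.805×10⁻⁵ = 58.77 kN, tensile.

P ≈ 58.8 kN (tensile)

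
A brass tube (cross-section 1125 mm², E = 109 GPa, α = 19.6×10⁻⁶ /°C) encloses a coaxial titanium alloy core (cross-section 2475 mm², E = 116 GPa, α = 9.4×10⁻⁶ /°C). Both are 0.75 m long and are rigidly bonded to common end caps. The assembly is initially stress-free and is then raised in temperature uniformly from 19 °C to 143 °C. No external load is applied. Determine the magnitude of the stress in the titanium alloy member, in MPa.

σ ≈ 43.9 MPa (tensile)

Both members must finish at the same length. With the larger α, the brass tends to over-expand; the plates restrain it, putting the brass in compression and the titanium alloy in tension. With no external load the two internal forces are equal and opposite, magnitude P.
Equating the net (thermal + elastic) strains gives |α₁ − α₂|·ΔT = P·[1/(A₁E₁) + 1/(A₂E₂)].
|α₁ − α₂|·ΔT = 10.2×10⁻⁶ × 124 = 0.001265.
1/(A₁E₁) + 1/(A₂E₂) = 1/(1125×109×10³) + 1/(2475×116×10³) = 1.164×10⁻⁸ N⁻¹.
P = 0.001265 / 1.164×10⁻⁸ = 108700 N = 108.7 kN.
σ_{titanium alloy} = P/A₂ = 108700/2475 = 43.91 MPa, tensile.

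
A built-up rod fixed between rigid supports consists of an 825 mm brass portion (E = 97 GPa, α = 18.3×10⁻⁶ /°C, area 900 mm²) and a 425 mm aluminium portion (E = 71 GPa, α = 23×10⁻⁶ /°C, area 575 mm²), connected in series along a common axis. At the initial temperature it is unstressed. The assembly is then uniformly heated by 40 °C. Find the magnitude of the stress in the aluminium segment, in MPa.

With the walls removed the bar would change length by δ_free = Σ αᵢΔT Lᵢ = 18.3×10⁻⁶×40×825 + 23×10⁻⁶×40×425 = 0.9949 mm.
The rigid supports impose zero overall length change; the single axial force P common to all segments must satisfy P Σ Lᵢ/(AᵢEᵢ) = δ_free.
The series flexibility is Σ Lᵢ/(AᵢEᵢ) = 825/(900×97×10³) + 425/(575×71×10³) = 1.986×10⁻⁵ mm/N.
P = 0.9949 / 1.986×10⁻⁵ = 50090 N = 50.09 kN, compressive.
σ_{aluminium} = P / A = 50090 / 575 = 87.12 MPa.

σ ≈ 87.1 MPa (compressive)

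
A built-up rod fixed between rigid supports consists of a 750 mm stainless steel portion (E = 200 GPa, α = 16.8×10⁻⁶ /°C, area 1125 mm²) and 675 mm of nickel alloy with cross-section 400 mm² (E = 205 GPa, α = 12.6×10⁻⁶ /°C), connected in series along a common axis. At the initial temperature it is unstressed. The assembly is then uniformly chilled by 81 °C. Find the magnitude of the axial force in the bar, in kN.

Free thermal contraction of the whole bar: Σ αᵢΔT Lᵢ = 16.8×10⁻⁶×81×750 + 12.6×10⁻⁶×81×675 = 1.71 mm.
The rigid supports impose zero overall length change; the single axial force P common to all segments must satisfy P Σ Lᵢ/(AᵢEᵢ) = δ_free.
Σ Lᵢ/(AᵢEᵢ) = 750/(1125×200×10³) + 675/(400×205×10³) = 1.157×10⁻⁵ mm/N.
So P = 1.71 / 1.157×10⁻⁵ = 147.8 kN, tensile.

P ≈ 148 kN (tensile)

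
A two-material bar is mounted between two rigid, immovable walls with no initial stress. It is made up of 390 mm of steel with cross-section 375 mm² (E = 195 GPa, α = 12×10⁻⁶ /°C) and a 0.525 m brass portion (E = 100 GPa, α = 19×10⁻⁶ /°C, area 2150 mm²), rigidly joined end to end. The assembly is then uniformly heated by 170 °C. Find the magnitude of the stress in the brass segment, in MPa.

If the supports were absent, the total length change would be Σ αᵢΔT Lᵢ = 12×10⁻⁶×170×390 + 19×10⁻⁶×170×525 = 2.491 mm.
The walls prevent any net length change, so an axial force P (same in every segment) develops. Compatibility: P · Σ Lᵢ/(AᵢEᵢ) = δ_free.
Σ Lᵢ/(AᵢEᵢ) = 390/(375×195×10³) + 525/(2150×100×10³) = 7.775×10⁻⁶ mm/N.
Hence P = δ_free / Σ(L/AE) = 2.491/7.775×10⁻⁶ = 320.4 kN (compressive).
σ_{brass} = P / A = 320400 / 2150 = 149 MPa.

σ ≈ 149 MPa (compressive)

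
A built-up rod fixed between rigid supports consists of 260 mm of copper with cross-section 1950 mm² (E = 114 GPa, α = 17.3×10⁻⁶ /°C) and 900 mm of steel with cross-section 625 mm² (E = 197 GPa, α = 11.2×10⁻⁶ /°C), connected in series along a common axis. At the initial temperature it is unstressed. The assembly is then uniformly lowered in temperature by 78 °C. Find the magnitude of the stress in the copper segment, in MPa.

Free thermal contraction of the whole bar: Σ αᵢΔT Lᵢ = 17.3×10⁻⁶×78×260 + 11.2×10⁻⁶×78×900 = 1.137 mm.
Since the ends are fixed, an axial force P builds up, equal in every segment, with P · Σ Lᵢ/(AᵢEᵢ) = δ_free.
Σ Lᵢ/(AᵢEᵢ) = 260/(1950×114×10³) + 900/(625×197×10³) = 8.479×10⁻⁶ mm/N.
Hence P = δ_free / Σ(L/AE) = 1.137/8.479×10⁻⁶ = 134.1 kN (tensile).
σ_{copper} = P / A = 134100 / 1950 = 68.77 MPa.

σ ≈ 68.8 MPa (tensile)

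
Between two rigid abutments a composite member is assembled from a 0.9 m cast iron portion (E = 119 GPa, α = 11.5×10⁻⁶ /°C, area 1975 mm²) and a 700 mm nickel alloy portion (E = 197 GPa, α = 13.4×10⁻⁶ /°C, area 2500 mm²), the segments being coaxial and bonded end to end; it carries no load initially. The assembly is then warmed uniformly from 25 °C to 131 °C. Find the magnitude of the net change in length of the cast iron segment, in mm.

With the walls removed the bar would change length by δ_free = Σ αᵢΔT Lᵢ = 11.5×10⁻⁶×106×900 + 13.4×10⁻⁶×106×700 = 2.091 mm.
The rigid supports impose zero overall length change; the single axial force P common to all segments must satisfy P Σ Lᵢ/(AᵢEᵢ) = δ_free.
Σ Lᵢ/(AᵢEᵢ) = 900/(1975×119×10³) + 700/(2500×197×10³) = 5.251×10⁻⁶ mm/N.
So P = 2.091 / 5.251×10⁻⁶ = 398.3 kN, compressive.
For the cast iron segment, free thermal change = 11.5×10⁻⁶×106×900 = 1.097 mm and elastic change from P = 398300×900/(1975×119×10³) = 1.525 mm; these oppose, so the net change is 0.428 mm (segment shortens).

|ΔL| ≈ 0.428 mm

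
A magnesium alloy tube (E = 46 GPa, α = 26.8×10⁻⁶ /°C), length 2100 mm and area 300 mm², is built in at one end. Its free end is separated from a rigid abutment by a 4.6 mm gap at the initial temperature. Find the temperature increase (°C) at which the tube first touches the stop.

ΔT ≈ 81.7 °C

Contact occurs when the free expansion equals the gap: αΔT L = 4.6 mm.
So ΔT = g/(αL) = 4.6/(26.8×10⁻⁶ × 2100) = 81.73 °C.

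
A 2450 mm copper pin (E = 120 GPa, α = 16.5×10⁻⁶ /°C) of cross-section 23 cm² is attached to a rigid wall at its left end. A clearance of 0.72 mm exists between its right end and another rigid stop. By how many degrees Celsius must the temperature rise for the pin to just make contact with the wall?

ΔT ≈ 17.8 °C

The gap closes when αΔT L = 0.72 mm, since the pin is still unstressed at that instant.
So ΔT = g/(αL) = 0.72/(16.5×10⁻⁶ × 2450) = 17.81 °C.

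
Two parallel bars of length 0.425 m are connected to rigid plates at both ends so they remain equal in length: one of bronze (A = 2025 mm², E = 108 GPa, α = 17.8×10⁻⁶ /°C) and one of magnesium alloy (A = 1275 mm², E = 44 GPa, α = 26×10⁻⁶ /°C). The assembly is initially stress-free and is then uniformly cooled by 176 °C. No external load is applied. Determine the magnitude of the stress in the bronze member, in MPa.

Equilibrium of a rigid end plate with no external load gives equal and opposite internal forces ±P in the two members. Since α_{magnesium alloy} > α_{bronze}, cooling drives the magnesium alloy into tension and the bronze into compression.
Setting the final lengths equal and cancelling L: (α₁ − α₂)ΔT = P/(A₁E₁) + P/(A₂E₂).
|α₁ − α₂|·ΔT = 8.2×10⁻⁶ × 176 = 0.001443.
1/(A₁E₁) + 1/(A₂E₂) = 1/(2025×108×10³) + 1/(1275×44×10³) = 2.24×10⁻⁸ N⁻¹.
So P = 0.001443 / 2.24×10⁻⁸ = 64.43 kN.
σ_{bronze} = P/A₁ = 64430/2025 = 31.82 MPa, compressive.

σ ≈ 31.8 MPa (compressive)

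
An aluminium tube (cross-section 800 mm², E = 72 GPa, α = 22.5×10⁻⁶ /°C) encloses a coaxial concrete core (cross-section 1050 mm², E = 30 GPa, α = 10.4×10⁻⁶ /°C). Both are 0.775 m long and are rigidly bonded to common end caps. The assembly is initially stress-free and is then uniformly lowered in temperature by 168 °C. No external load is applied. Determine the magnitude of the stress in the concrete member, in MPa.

Equilibrium of a rigid end plate with no external load gives equal and opposite internal forces ±P in the two members. Since α_{aluminium} > α_{concrete}, cooling drives the aluminium into tension and the concrete into compression.
Compatibility of the two members (thermal + elastic change equal): (α₁ − α₂)ΔT = P·[1/(A₁E₁) + 1/(A₂E₂)].
|α₁ − α₂|·ΔT = 12.1×10⁻⁶ × 168 = 0.002033.
1/(A₁E₁) + 1/(A₂E₂) = 1/(800×72×10³) + 1/(1050×30×10³) = 4.911×10⁻⁸ N⁻¹.
So P = 0.002033 / 4.911×10⁻⁸ = 41.4 kN.
σ_{concrete} = P/A₂ = 41400/1050 = 39.42 MPa, compressive.

σ ≈ 39.4 MPa (compressive)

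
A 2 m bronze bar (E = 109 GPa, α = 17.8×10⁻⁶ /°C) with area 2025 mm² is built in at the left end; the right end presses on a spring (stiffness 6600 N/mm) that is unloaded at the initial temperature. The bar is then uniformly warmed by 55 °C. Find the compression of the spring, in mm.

δ ≈ 1.85 mm

If the spring were absent the bar would lengthen by αΔT L = 17.8×10⁻⁶ × 55 × 2000 = 1.958 mm.
Let P be the compressive force at the spring. The bar shortens elastically by PL/(AE) and the spring compresses by P/k; together these equal δ_free.
So P = δ_free / [L/(AE) + 1/k] = 1.958 / [ 2000/(2025×109×10³) + 1/(6600) ].
P = 1.958 / 0.0001606 = 12190 N.
Spring compression = P/k = 12190/(6600) = 1.848 mm.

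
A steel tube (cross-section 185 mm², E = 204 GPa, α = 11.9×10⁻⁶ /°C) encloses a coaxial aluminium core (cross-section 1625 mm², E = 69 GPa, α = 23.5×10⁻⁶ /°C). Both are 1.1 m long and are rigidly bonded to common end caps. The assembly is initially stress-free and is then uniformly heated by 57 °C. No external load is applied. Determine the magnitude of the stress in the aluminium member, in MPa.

σ ≈ 11.5 MPa (compressive)

Equilibrium of a rigid end plate with no external load gives equal and opposite internal forces ±P in the two members. Since α_{aluminium} > α_{steel}, heating drives the aluminium into compression and the steel into tension.
Compatibility of the two members (thermal + elastic change equal): (α₁ − α₂)ΔT = P·[1/(A₁E₁) + 1/(A₂E₂)].
|α₁ − α₂|·ΔT = 11.6×10⁻⁶ × 57 = 0.0006612.
1/(A₁E₁) + 1/(A₂E₂) = 1/(185×204×10³) + 1/(1625×69×10³) = 3.542×10⁻⁸ N⁻¹.
So P = 0.0006612 / 3.542×10⁻⁸ = 18.67 kN.
σ_{aluminium} = P/A₂ = 18670/1625 = 11.49 MPa, compressive.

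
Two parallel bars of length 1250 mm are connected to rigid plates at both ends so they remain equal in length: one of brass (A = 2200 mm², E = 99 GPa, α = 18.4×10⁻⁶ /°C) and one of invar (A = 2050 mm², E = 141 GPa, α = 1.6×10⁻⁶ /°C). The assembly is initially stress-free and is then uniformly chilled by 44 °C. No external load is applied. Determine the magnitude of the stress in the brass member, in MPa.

Equilibrium of a rigid end plate with no external load gives equal and opposite internal forces ±P in the two members. Since α_{brass} > α_{invar}, cooling drives the brass into tension and the invar into compression.
Setting the final lengths equal and cancelling L: (α₁ − α₂)ΔT = P/(A₁E₁) + P/(A₂E₂).
|α₁ − α₂|·ΔT = 16.8×10⁻⁶ × 44 = 0.0007392.
1/(A₁E₁) + 1/(A₂E₂) = 1/(2200×99×10³) + 1/(2050×141×10³) = 8.051×10⁻⁹ N⁻¹.
So P = 0.0007392 / 8.051×10⁻⁹ = 91.81 kN.
σ_{brass} = P/A₁ = 91810/2200 = 41.73 MPa, tensile.

σ ≈ 41.7 MPa (tensile)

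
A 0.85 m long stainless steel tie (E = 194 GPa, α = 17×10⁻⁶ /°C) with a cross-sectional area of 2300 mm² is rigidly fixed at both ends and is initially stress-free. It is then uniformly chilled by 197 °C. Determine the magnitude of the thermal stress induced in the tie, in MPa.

σ ≈ 650 MPa (tensile)

Because both ends are immovable the net strain is zero, and the suppressed thermal strain is αΔT = 17×10⁻⁶ × 197 = 3349×10⁻⁶.
Hence σ = E·αΔT = 194×10³ × 3349×10⁻⁶ = 649.7 MPa, tensile.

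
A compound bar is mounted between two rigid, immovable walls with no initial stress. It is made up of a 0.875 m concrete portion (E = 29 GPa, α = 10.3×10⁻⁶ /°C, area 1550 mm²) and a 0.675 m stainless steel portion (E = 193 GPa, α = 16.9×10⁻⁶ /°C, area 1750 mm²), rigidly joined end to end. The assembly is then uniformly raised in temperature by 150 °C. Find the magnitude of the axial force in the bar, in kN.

P ≈ 143 kN (compressive)

If the supports were absent, the total length change would be Σ αᵢΔT Lᵢ = 10.3×10⁻⁶×150×875 + 16.9×10⁻⁶×150×675 = 3.063 mm.
The walls prevent any net length change, so an axial force P (same in every segment) develops. Compatibility: P · Σ Lᵢ/(AᵢEᵢ) = δ_free.
The series flexibility is Σ Lᵢ/(AᵢEᵢ) = 875/(1550×29×10³) + 675/(1750×193×10³) = 2.146×10⁻⁵ mm/N.
So P = 3.063 / 2.146×10⁻⁵ = 142.7 kN, compressive.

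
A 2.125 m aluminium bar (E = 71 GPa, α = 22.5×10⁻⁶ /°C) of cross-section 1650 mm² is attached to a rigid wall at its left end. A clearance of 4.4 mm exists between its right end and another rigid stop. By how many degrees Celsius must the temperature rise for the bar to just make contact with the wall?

The gap closes when αΔT L = 4.4 mm, since the bar is still unstressed at that instant.
So ΔT = g/(αL) = 4.4/(22.5×10⁻⁶ × 2125) = 92.03 °C.

ΔT ≈ 92 °C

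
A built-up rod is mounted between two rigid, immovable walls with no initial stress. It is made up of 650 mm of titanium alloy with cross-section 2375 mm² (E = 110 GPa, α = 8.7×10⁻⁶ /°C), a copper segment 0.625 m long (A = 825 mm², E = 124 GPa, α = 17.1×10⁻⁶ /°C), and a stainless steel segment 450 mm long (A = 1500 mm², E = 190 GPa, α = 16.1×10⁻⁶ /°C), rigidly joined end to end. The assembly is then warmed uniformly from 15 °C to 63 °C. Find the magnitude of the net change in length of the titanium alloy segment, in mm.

|ΔL| ≈ 0.00537 mm

With the walls removed the bar would change length by δ_free = Σ αᵢΔT Lᵢ = 8.7×10⁻⁶×48×650 + 17.1×10⁻⁶×48×625 + 16.1×10⁻⁶×48×450 = 1.132 mm.
The rigid supports impose zero overall length change; the single axial force P common to all segments must satisfy P Σ Lᵢ/(AᵢEᵢ) = δ_free.
The series flexibility is Σ Lᵢ/(AᵢEᵢ) = 650/(2375×110×10³) + 625/(825×124×10³) + 450/(1500×190×10³) = 1.018×10⁻⁵ mm/N.
So P = 1.132 / 1.018×10⁻⁵ = 111.3 kN, compressive.
For the titanium alloy segment, free thermal change = 8.7×10⁻⁶×48×650 = 0.2714 mm and elastic change from P = 111300×650/(2375×110×10³) = 0.2768 mm; these oppose, so the net change is 0.00537 mm (segment shortens).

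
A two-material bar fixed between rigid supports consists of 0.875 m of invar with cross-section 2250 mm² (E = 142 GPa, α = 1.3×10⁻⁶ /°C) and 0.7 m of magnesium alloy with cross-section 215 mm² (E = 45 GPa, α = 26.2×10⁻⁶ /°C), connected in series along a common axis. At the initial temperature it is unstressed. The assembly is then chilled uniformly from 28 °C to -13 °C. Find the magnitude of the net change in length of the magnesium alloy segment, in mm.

|ΔL| ≈ 0.0175 mm

With the walls removed the bar would change length by δ_free = Σ αᵢΔT Lᵢ = 1.3×10⁻⁶×41×875 + 26.2×10⁻⁶×41×700 = 0.7986 mm.
The walls prevent any net length change, so an axial force P (same in every segment) develops. Compatibility: P · Σ Lᵢ/(AᵢEᵢ) = δ_free.
Σ Lᵢ/(AᵢEᵢ) = 875/(2250×142×10³) + 700/(215×45×10³) = 7.509×10⁻⁵ mm/N.
So P = 0.7986 / 7.509×10⁻⁵ = 10.63 kN, tensile.
For the magnesium alloy segment, free thermal change = 26.2×10⁻⁶×41×700 = 0.7519 mm and elastic change from P = 10630×700/(215×45×10³) = 0.7695 mm; these oppose, so the net change is 0.0175 mm (segment lengthens).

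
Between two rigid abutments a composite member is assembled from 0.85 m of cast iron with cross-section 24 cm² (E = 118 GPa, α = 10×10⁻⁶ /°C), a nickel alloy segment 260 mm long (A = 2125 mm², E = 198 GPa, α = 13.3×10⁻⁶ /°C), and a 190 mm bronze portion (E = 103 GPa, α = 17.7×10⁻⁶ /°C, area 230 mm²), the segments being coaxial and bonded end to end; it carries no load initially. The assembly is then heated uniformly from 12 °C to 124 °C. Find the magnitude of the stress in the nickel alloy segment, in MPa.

σ ≈ 69.4 MPa (compressive)

Free thermal expansion of the whole bar: Σ αᵢΔT Lᵢ = 10×10⁻⁶×112×850 + 13.3×10⁻⁶×112×260 + 17.7×10⁻⁶×112×190 = 1.716 mm.
The rigid supports impose zero overall length change; the single axial force P common to all segments must satisfy P Σ Lᵢ/(AᵢEᵢ) = δ_free.
Σ Lᵢ/(AᵢEᵢ) = 850/(2400×118×10³) + 260/(2125×198×10³) + 190/(230×103×10³) = 1.164×10⁻⁵ mm/N.
P = 1.716 / 1.164×10⁻⁵ = 147400 N = 147.4 kN, compressive.
σ_{nickel alloy} = P / A = 147400 / 2125 = 69.38 MPa.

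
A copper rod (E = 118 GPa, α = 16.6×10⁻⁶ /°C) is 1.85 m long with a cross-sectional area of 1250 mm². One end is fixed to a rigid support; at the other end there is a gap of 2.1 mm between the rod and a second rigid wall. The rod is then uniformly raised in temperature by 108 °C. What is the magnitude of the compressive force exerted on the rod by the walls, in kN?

P ≈ 97 kN

Free thermal elongation = αΔT L = 16.6×10⁻⁶ × 108 × 1850 = 3.317 mm.
The gap closes (δ_free > 2.1 mm) and the wall then resists a further 3.317 − 2.1 = 1.217 mm of expansion.
Compatibility: PL/(AE) = 1.217 mm, so σ = P/A = E × (1.217/1850) = 77.6 MPa.
Force on the wall = σA = 77.6 × 1250 mm² = 97.01 kN.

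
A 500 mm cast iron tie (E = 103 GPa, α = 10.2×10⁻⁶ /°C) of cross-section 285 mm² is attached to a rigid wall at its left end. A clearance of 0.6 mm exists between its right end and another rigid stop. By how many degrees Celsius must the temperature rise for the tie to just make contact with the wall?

Contact occurs when the free expansion equals the gap: αΔT L = 0.6 mm.
So ΔT = g/(αL) = 0.6/(10.2×10⁻⁶ × 500) = 117.6 °C.

ΔT ≈ 118 °C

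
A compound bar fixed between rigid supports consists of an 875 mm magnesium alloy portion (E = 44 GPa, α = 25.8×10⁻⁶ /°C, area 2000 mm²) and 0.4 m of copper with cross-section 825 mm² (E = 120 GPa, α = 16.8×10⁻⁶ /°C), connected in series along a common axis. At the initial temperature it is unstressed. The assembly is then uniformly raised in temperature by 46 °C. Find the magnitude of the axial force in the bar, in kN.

P ≈ 96.4 kN (compressive)

With the walls removed the bar would change length by δ_free = Σ αᵢΔT Lᵢ = 25.8×10⁻⁶×46×875 + 16.8×10⁻⁶×46×400 = 1.348 mm.
Since the ends are fixed, an axial force P builds up, equal in every segment, with P · Σ Lᵢ/(AᵢEᵢ) = δ_free.
The series flexibility is Σ Lᵢ/(AᵢEᵢ) = 875/(2000×44×10³) + 400/(825×120×10³) = 1.398×10⁻⁵ mm/N.
Hence P = δ_free / Σ(L/AE) = 1.348/1.398×10⁻⁵ = 96.37 kN (compressive).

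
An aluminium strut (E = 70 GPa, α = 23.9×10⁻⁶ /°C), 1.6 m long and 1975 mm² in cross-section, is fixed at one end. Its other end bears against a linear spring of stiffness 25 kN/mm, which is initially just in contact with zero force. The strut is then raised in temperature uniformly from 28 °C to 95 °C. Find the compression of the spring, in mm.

δ ≈ 1.99 mm

If the spring were absent the strut would lengthen by αΔT L = 23.9×10⁻⁶ × 67 × 1600 = 2.562 mm.
Let P be the compressive force at the spring. The strut shortens elastically by PL/(AE) and the spring compresses by P/k; together these equal δ_free.
So P = δ_free / [L/(AE) + 1/k] = 2.562 / [ 1600/(1975×70×10³) + 1/(25×10³) ].
P = 2.562 / 5.157×10⁻⁵ = 49680 N.
Spring compression = P/k = 49680/(25×10³) = 1.987 mm.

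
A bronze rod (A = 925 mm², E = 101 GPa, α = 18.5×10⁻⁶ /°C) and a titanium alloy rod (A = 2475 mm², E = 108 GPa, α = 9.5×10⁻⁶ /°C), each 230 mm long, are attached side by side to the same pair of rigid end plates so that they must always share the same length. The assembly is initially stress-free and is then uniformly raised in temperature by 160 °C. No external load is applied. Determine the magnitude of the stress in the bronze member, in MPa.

Equilibrium of a rigid end plate with no external load gives equal and opposite internal forces ±P in the two members. Since α_{bronze} > α_{titanium alloy}, heating drives the bronze into compression and the titanium alloy into tension.
Setting the final lengths equal and cancelling L: (α₁ − α₂)ΔT = P/(A₁E₁) + P/(A₂E₂).
|α₁ − α₂|·ΔT = 9×10⁻⁶ × 160 = 0.00144.
1/(A₁E₁) + 1/(A₂E₂) = 1/(925×101×10³) + 1/(2475×108×10³) = 1.444×10⁻⁸ N⁻¹.
So P = 0.00144 / 1.444×10⁻⁸ = 99.69 kN.
σ_{bronze} = P/A₁ = 99690/925 = 107.8 MPa, compressive.

σ ≈ 108 MPa (compressive)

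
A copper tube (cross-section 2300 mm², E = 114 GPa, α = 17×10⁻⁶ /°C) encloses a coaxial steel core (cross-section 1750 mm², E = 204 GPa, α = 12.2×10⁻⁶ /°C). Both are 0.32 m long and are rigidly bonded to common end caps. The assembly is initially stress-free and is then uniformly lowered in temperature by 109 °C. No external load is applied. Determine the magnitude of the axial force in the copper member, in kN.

The copper has the larger α, so on cooling it would change length more than the steel if both were free. The rigid plates force a common final length, so the copper is put into tension and the steel into compression, with equal and opposite forces P (no external load).
Compatibility of the two members (thermal + elastic change equal): (α₁ − α₂)ΔT = P·[1/(A₁E₁) + 1/(A₂E₂)].
|α₁ − α₂|·ΔT = 4.8×10⁻⁶ × 109 = 0.0005232.
1/(A₁E₁) + 1/(A₂E₂) = 1/(2300×114×10³) + 1/(1750×204×10³) = 6.615×10⁻⁹ N⁻¹.
So P = 0.0005232 / 6.615×10⁻⁹ = 79.09 kN.

P ≈ 79.1 kN (tensile in the copper)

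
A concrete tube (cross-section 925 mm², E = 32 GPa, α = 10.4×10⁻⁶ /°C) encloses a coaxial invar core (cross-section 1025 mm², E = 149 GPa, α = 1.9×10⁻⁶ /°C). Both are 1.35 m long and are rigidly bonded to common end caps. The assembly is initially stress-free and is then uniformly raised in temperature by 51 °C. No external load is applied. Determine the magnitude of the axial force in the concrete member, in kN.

P ≈ 10.7 kN (compressive in the concrete)

Both members must finish at the same length. With the larger α, the concrete tends to over-expand; the plates restrain it, putting the concrete in compression and the invar in tension. With no external load the two internal forces are equal and opposite, magnitude P.
Setting the final lengths equal and cancelling L: (α₁ − α₂)ΔT = P/(A₁E₁) + P/(A₂E₂).
|α₁ − α₂|·ΔT = 8.5×10⁻⁶ × 51 = 0.0004335.
1/(A₁E₁) + 1/(A₂E₂) = 1/(925×32×10³) + 1/(1025×149×10³) = 4.033×10⁻⁸ N⁻¹.
So P = 0.0004335 / 4.033×10⁻⁸ = 10.75 kN.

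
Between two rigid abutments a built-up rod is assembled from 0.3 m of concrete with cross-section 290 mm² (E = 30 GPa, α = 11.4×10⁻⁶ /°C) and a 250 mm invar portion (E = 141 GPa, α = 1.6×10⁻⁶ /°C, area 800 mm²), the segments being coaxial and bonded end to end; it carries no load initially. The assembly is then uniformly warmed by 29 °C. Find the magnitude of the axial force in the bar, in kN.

Free thermal expansion of the whole bar: Σ αᵢΔT Lᵢ = 11.4×10⁻⁶×29×300 + 1.6×10⁻⁶×29×250 = 0.1108 mm.
Since the ends are fixed, an axial force P builds up, equal in every segment, with P · Σ Lᵢ/(AᵢEᵢ) = δ_free.
The series flexibility is Σ Lᵢ/(AᵢEᵢ) = 300/(290×30×10³) + 250/(800×141×10³) = 3.67×10⁻⁵ mm/N.
Hence P = δ_free / Σ(L/AE) = 0.1108/3.67×10⁻⁵ = 3.019 kN (compressive).

P ≈ 3.02 kN (compressive)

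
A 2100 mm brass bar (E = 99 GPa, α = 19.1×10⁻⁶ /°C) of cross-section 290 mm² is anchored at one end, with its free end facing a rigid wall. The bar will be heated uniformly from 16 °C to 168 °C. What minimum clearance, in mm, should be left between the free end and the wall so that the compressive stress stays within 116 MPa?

g ≈ 3.64 mm

Free expansion if unrestrained: δ_free = αΔT L = 19.1×10⁻⁶ × 152 × 2100 = 6.097 mm.
At the allowable stress the elastic shortening the wall may impose is σL/E = 116 × 2100 / (99×10³) = 2.461 mm.
So the gap has to take up the difference, g_min = δ_free − σL/E = 6.097 − 2.461 = 3.636 mm.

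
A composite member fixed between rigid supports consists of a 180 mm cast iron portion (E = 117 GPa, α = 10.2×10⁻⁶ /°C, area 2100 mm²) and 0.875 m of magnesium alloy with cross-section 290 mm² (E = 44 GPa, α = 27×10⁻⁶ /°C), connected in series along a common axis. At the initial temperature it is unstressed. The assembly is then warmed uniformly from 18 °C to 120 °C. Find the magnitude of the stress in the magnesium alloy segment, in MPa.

If the supports were absent, the total length change would be Σ αᵢΔT Lᵢ = 10.2×10⁻⁶×102×180 + 27×10⁻⁶×102×875 = 2.597 mm.
The walls prevent any net length change, so an axial force P (same in every segment) develops. Compatibility: P · Σ Lᵢ/(AᵢEᵢ) = δ_free.
The series flexibility is Σ Lᵢ/(AᵢEᵢ) = 180/(2100×117×10³) + 875/(290×44×10³) = 6.931×10⁻⁵ mm/N.
Hence P = δ_free / Σ(L/AE) = 2.597/6.931×10⁻⁵ = 37.47 kN (compressive).
σ_{magnesium alloy} = P / A = 37470 / 290 = 129.2 MPa.

σ ≈ 129 MPa (compressive)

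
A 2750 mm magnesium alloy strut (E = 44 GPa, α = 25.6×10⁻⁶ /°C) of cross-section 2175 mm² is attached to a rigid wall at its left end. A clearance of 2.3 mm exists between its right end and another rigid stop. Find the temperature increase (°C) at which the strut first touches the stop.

ΔT ≈ 32.7 °C

The gap closes when αΔT L = 2.3 mm, since the strut is still unstressed at that instant.
ΔT = 2.3 / (25.6×10⁻⁶ × 2750) = 32.67 °C.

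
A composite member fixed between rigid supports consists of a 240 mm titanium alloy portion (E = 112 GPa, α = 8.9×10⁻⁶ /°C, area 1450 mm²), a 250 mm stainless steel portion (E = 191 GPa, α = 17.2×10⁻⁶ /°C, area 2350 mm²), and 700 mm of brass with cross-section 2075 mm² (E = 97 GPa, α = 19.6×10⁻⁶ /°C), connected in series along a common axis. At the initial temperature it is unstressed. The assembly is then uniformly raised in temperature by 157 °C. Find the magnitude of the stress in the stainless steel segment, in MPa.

σ ≈ 244 MPa (compressive)

Free thermal expansion of the whole bar: Σ αᵢΔT Lᵢ = 8.9×10⁻⁶×157×240 + 17.2×10⁻⁶×157×250 + 19.6×10⁻⁶×157×700 = 3.164 mm.
The rigid supports impose zero overall length change; the single axial force P common to all segments must satisfy P Σ Lᵢ/(AᵢEᵢ) = δ_free.
The series flexibility is Σ Lᵢ/(AᵢEᵢ) = 240/(1450×112×10³) + 250/(2350×191×10³) + 700/(2075×97×10³) = 5.513×10⁻⁶ mm/N.
Hence P = δ_free / Σ(L/AE) = 3.164/5.513×10⁻⁶ = 574 kN (compressive).
σ_{stainless steel} = P / A = 574000 / 2350 = 244.3 MPa.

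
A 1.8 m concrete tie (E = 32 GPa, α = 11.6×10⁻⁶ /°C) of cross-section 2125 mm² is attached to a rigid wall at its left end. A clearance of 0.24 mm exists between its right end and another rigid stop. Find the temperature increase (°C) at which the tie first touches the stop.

ΔT ≈ 11.5 °C

Contact occurs when the free expansion equals the gap: αΔT L = 0.24 mm.
So ΔT = g/(αL) = 0.24/(11.6×10⁻⁶ × 1800) = 11.49 °C.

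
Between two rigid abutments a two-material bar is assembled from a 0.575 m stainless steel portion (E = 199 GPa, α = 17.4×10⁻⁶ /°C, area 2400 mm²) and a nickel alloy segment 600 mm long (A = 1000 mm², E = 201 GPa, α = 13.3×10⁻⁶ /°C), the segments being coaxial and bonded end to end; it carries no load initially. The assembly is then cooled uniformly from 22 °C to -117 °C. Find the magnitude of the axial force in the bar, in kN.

P ≈ 597 kN (tensile)

With the walls removed the bar would change length by δ_free = Σ αᵢΔT Lᵢ = 17.4×10⁻⁶×139×575 + 13.3×10⁻⁶×139×600 = 2.5 mm.
Since the ends are fixed, an axial force P builds up, equal in every segment, with P · Σ Lᵢ/(AᵢEᵢ) = δ_free.
The series flexibility is Σ Lᵢ/(AᵢEᵢ) = 575/(2400×199×10³) + 600/(1000×201×10³) = 4.189×10⁻⁶ mm/N.
So P = 2.5 / 4.189×10⁻⁶ = 596.8 kN, tensile.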